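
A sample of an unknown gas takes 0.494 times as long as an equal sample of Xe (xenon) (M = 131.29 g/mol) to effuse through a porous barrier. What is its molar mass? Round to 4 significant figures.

From Graham's law, t_X/t_Xe = √(M_X/M_Xe).
0.494 = √(M_X/131.29)
M_X = 131.29 × 0.494² = 131.29 × 0.2440 = 32.04 g/mol

32.04 g/mol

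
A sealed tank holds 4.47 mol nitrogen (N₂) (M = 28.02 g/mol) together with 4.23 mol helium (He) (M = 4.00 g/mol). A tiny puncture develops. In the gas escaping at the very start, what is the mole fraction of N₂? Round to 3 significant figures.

0.285

Effusion rate of each component ∝ n_i/√M_i (partial pressure × 1/√M).
So x_N₂ in the escaping gas = (n_N₂/√M_N₂) / Σ(n_i/√M_i)
= (4.47/√28.02) / (4.47/√28.02 + 4.23/√4.00) = 0.8444/(0.8444 + 2.115) = 0.285.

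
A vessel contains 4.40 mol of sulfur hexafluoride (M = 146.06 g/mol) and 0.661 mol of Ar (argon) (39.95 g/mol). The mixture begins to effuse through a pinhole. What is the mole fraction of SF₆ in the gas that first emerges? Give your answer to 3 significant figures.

Rate_i ∝ x_i/√M_i (Graham's law weighted by mole fraction), so the effusate composition follows n_i/√M_i.
x_SF₆(eff) = (n_SF₆/√M_SF₆) / (n_SF₆/√M_SF₆ + n_Ar/√M_Ar)
= (4.40/√146.06) / (4.40/√146.06 + 0.661/√39.95) = 0.3641/(0.3641 + 0.1046) = 0.777.

0.777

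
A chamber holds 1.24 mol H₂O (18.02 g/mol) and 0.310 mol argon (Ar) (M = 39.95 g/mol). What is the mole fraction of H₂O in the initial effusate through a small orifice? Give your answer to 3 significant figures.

0.856

Effusion rate of each component ∝ n_i/√M_i (partial pressure × 1/√M).
x_H₂O(eff) = (n_H₂O/√M_H₂O) / (n_H₂O/√M_H₂O + n_Ar/√M_Ar)
= (1.24/√18.02) / (1.24/√18.02 + 0.310/√39.95) = 0.2921/(0.2921 + 0.04905) = 0.856.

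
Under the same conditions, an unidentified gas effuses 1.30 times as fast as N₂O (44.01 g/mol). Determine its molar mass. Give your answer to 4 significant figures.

26.04 g/mol

Graham's law gives rate_X/rate_N₂O = √(M_N₂O/M_X).
1.30 = √(44.01/M_X)
M_X = 44.01 / 1.30² = 44.01 / 1.690 = 26.04 g/mol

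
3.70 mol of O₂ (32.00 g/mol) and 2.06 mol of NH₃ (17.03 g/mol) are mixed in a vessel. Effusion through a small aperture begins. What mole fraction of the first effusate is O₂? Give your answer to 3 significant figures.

0.567

Rate_i ∝ x_i/√M_i (Graham's law weighted by mole fraction), so the effusate composition follows n_i/√M_i.
So x_O₂ in the escaping gas = (n_O₂/√M_O₂) / Σ(n_i/√M_i)
= (3.70/√32.00) / (3.70/√32.00 + 2.06/√17.03) = 0.6541/(0.6541 + 0.4992) = 0.567.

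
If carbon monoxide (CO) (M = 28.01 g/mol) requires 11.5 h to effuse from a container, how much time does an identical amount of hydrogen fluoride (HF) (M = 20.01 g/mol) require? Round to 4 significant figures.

9.720 h

From Graham's law, t_HF/t_CO = √(M_HF/M_CO) = √(20.01/28.01) = √0.7144 = 0.8452.
So the time for HF is 11.5 × 0.8452 = 9.720 h.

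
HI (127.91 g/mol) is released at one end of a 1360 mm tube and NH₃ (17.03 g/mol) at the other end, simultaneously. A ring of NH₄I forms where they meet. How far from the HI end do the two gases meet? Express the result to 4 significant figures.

Distances travelled in equal time are proportional to diffusion rates, so d_HI/d_NH₃ = √(M_NH₃/M_HI) = √(17.03/127.91) = 0.3649.
With d_HI + d_NH₃ = 1360 mm, d_NH₃ = 1360/(1 + 0.3649) = 996.4 mm.
d_HI = 1360 − 996.4 = 363.6 mm.

363.6 mm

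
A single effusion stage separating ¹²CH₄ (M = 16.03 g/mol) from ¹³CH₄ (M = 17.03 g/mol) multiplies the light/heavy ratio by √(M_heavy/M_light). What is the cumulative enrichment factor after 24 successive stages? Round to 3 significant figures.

The single-stage factor is √(M_heavy/M_light), so 24 stages give [√(17.03/16.03)]^24 = (17.03/16.03)^(24/2).
= 1.06238^12 = 2.07.

2.07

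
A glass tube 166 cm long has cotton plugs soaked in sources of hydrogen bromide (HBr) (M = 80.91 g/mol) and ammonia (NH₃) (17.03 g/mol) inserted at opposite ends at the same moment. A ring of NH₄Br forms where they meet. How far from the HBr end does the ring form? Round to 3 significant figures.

Graham's law gives d_HBr/d_NH₃ = rate_HBr/rate_NH₃ = √(M_NH₃/M_HBr) = √(17.03/80.91) = 0.4588.
With d_HBr + d_NH₃ = 166 cm, d_NH₃ = 166/(1 + 0.4588) = 113.8 cm.
d_HBr = 166 − 113.8 = 52.2 cm.

52.2 cm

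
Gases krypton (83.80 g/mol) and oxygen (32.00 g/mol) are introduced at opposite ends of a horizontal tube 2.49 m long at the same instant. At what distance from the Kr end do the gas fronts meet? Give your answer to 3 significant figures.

0.951 m

Distances travelled in equal time are proportional to diffusion rates, so d_Kr/d_O₂ = √(M_O₂/M_Kr) = √(32.00/83.80) = 0.6179.
With d_Kr + d_O₂ = 2.49 m, d_O₂ = 2.49/(1 + 0.6179) = 1.539 m.
d_Kr = 2.49 − 1.539 = 0.951 m.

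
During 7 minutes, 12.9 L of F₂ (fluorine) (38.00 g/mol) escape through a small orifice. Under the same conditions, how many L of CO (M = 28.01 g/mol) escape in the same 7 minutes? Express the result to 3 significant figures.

15.0 L

Using Graham's law: rate_CO/rate_F₂ = √(M_F₂/M_CO) = √(38.00/28.01) = √1.357 = 1.165.
So the volume for CO is 12.9 × 1.165 = 15.0 L.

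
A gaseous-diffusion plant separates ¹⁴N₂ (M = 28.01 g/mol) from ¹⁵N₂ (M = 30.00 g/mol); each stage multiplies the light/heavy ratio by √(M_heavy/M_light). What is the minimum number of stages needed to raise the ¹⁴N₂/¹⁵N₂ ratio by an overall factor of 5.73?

51

Per stage α = (30.00/28.01)^(1/2) = 1.07105^0.5, giving ln α = 0.03432.
Need α^N ≥ 5.73 ⇒ N ≥ ln(5.73) / ln α = 1.746 / 0.03432 = 50.87.
Rounding up, N = 51 stages.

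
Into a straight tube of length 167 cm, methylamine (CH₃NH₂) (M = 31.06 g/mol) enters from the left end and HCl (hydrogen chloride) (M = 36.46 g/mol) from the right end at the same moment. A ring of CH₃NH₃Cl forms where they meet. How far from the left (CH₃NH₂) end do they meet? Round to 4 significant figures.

Distances travelled in equal time are proportional to diffusion rates, so d_CH₃NH₂/d_HCl = √(M_HCl/M_CH₃NH₂) = √(36.46/31.06) = 1.083.
With d_CH₃NH₂ + d_HCl = 167 cm, d_HCl = 167/(1 + 1.083) = 80.16 cm.
d_CH₃NH₂ = 167 − 80.16 = 86.84 cm.

86.84 cm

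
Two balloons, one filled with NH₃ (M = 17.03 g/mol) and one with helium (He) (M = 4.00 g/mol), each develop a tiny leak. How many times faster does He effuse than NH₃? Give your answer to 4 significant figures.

Using Graham's law: rate_He/rate_NH₃ = √(M_NH₃/M_He) = √(17.03/4.00) = √4.258 = 2.063.

2.063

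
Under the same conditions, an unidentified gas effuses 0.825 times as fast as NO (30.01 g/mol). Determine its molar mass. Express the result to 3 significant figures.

Since effusion rate ∝ 1/√M, rate_X/rate_NO = √(M_NO/M_X).
0.825 = √(30.01/M_X)
M_X = 30.01 / 0.825² = 30.01 / 0.6806 = 44.1 g/mol

44.1 g/mol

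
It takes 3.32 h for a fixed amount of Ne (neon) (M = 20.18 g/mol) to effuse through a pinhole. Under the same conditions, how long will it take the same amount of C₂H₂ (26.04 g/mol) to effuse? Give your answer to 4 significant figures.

From Graham's law, t_C₂H₂/t_Ne = √(M_C₂H₂/M_Ne) = √(26.04/20.18) = √1.290 = 1.136.
So the time for C₂H₂ is 3.32 × 1.136 = 3.771 h.

3.771 h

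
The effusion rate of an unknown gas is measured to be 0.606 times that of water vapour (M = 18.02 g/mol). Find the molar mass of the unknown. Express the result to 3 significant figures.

Since effusion rate ∝ 1/√M, rate_X/rate_H₂O = √(M_H₂O/M_X).
0.606 = √(18.02/M_X)
M_X = 18.02 / 0.606² = 18.02 / 0.3672 = 49.1 g/mol

49.1 g/mol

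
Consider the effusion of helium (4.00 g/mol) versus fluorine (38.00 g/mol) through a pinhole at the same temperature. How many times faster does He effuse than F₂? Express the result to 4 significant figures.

3.082

From Graham's law, rate_He/rate_F₂ = √(M_F₂/M_He) = √(38.00/4.00) = √9.500 = 3.082.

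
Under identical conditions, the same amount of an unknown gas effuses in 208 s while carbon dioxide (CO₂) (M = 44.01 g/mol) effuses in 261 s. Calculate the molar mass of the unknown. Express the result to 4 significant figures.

Since effusion rate ∝ 1/√M, t_X/t_CO₂ = √(M_X/M_CO₂).
208/261 = 0.7969 = √(M_X/44.01)
M_X = 44.01 × 0.7969² = 44.01 × 0.6351 = 27.95 g/mol

27.95 g/mol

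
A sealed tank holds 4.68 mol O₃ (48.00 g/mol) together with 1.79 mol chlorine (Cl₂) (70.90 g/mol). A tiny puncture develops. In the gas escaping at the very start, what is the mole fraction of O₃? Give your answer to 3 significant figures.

Each component's effusion rate ∝ (its partial pressure)·(1/√M) ∝ n_i/√M_i.
x_O₃(eff) = (n_O₃/√M_O₃) / (n_O₃/√M_O₃ + n_Cl₂/√M_Cl₂)
= (4.68/√48.00) / (4.68/√48.00 + 1.79/√70.90) = 0.6755/(0.6755 + 0.2126) = 0.761.

0.761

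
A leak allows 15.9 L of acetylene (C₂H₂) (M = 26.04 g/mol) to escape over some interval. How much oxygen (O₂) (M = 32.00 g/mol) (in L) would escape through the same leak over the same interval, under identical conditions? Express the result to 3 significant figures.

Since effusion rate ∝ 1/√M, rate_O₂/rate_C₂H₂ = √(M_C₂H₂/M_O₂) = √(26.04/32.00) = √0.8137 = 0.9021.
So the volume for O₂ is 15.9 × 0.9021 = 14.3 L.

14.3 L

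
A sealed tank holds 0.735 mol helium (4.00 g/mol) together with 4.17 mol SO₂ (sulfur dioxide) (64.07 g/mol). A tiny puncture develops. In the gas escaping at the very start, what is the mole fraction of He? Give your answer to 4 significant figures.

Rate_i ∝ x_i/√M_i (Graham's law weighted by mole fraction), so the effusate composition follows n_i/√M_i.
Mole fraction of He in the effusate = (n_He/√M_He) / (n_He/√M_He + n_SO₂/√M_SO₂)
= (0.735/√4.00) / (0.735/√4.00 + 4.17/√64.07) = 0.3675/(0.3675 + 0.5210) = 0.4136.

0.4136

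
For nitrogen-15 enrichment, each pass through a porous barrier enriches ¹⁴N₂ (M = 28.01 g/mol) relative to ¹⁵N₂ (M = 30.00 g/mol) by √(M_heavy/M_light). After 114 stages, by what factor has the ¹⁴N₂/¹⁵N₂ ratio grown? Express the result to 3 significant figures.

50.0

Each stage multiplies the ratio by α = √(30.00/28.01), so after 114 stages the overall factor is α^114 = (30.00/28.01)^(114/2).
= 1.07105^57 = 50.0.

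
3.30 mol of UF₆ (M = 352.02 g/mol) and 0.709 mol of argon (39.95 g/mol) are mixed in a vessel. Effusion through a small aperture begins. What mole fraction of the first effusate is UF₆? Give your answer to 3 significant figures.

0.611

Rate_i ∝ x_i/√M_i (Graham's law weighted by mole fraction), so the effusate composition follows n_i/√M_i.
So x_UF₆ in the escaping gas = (n_UF₆/√M_UF₆) / Σ(n_i/√M_i)
= (3.30/√352.02) / (3.30/√352.02 + 0.709/√39.95) = 0.1759/(0.1759 + 0.1122) = 0.611.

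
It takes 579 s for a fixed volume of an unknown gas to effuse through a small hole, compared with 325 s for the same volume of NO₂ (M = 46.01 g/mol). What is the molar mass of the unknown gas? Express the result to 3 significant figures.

By Graham's law, t_X/t_NO₂ = √(M_X/M_NO₂).
579/325 = 1.782 = √(M_X/46.01)
M_X = 46.01 × 1.782² = 46.01 × 3.174 = 146 g/mol

146 g/mol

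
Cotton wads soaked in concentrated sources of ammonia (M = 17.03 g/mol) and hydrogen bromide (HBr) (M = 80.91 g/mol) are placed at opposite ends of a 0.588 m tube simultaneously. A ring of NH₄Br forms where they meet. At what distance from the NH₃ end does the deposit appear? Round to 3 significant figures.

Graham's law gives d_NH₃/d_HBr = rate_NH₃/rate_HBr = √(M_HBr/M_NH₃) = √(80.91/17.03) = 2.180.
With d_NH₃ + d_HBr = 0.588 m, d_HBr = 0.588/(1 + 2.180) = 0.1849 m.
d_NH₃ = 0.588 − 0.1849 = 0.403 m.

0.403 m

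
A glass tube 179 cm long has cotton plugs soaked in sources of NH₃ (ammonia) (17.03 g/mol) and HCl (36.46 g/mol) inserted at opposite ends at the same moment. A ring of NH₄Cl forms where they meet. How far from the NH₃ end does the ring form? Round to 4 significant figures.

Distances travelled in equal time are proportional to diffusion rates, so d_NH₃/d_HCl = √(M_HCl/M_NH₃) = √(36.46/17.03) = 1.463.
With d_NH₃ + d_HCl = 179 cm, d_HCl = 179/(1 + 1.463) = 72.67 cm.
d_NH₃ = 179 − 72.67 = 106.3 cm.

106.3 cm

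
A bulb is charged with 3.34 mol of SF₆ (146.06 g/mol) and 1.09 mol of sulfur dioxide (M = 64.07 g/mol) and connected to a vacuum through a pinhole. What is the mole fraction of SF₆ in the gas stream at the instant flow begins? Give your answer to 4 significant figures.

The effusion rate of species i is ∝ p_i/√M_i ∝ n_i/√M_i.
So x_SF₆ in the escaping gas = (n_SF₆/√M_SF₆) / Σ(n_i/√M_i)
= (3.34/√146.06) / (3.34/√146.06 + 1.09/√64.07) = 0.2764/(0.2764 + 0.1362) = 0.6699.

0.6699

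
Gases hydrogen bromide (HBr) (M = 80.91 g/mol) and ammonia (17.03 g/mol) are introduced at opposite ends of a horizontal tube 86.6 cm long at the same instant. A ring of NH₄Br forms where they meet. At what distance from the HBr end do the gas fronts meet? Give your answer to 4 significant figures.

The fronts meet when d_HBr + d_NH₃ = L with d_HBr/d_NH₃ = √(M_NH₃/M_HBr) (Graham's law). Here √(M_NH₃/M_HBr) = √(17.03/80.91) = 0.4588.
With d_HBr + d_NH₃ = 86.6 cm, d_NH₃ = 86.6/(1 + 0.4588) = 59.36 cm.
d_HBr = 86.6 − 59.36 = 27.24 cm.

27.24 cm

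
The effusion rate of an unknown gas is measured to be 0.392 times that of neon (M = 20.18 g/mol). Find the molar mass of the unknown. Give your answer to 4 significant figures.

Graham's law gives rate_X/rate_Ne = √(M_Ne/M_X).
0.392 = √(20.18/M_X)
M_X = 20.18 / 0.392² = 20.18 / 0.1537 = 131.3 g/mol

131.3 g/mol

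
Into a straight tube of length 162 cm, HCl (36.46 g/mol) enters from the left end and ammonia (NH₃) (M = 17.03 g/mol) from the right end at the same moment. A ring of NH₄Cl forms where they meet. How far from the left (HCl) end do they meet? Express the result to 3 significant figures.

65.8 cm

Distances travelled in equal time are proportional to diffusion rates, so d_HCl/d_NH₃ = √(M_NH₃/M_HCl) = √(17.03/36.46) = 0.6834.
With d_HCl + d_NH₃ = 162 cm, d_NH₃ = 162/(1 + 0.6834) = 96.23 cm.
d_HCl = 162 − 96.23 = 65.8 cm.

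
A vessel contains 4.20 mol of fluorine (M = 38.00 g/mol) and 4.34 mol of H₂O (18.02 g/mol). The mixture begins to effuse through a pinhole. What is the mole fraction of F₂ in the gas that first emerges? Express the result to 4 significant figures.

Each component's effusion rate ∝ (its partial pressure)·(1/√M) ∝ n_i/√M_i.
Mole fraction of F₂ in the effusate = (n_F₂/√M_F₂) / (n_F₂/√M_F₂ + n_H₂O/√M_H₂O)
= (4.20/√38.00) / (4.20/√38.00 + 4.34/√18.02) = 0.6813/(0.6813 + 1.022) = 0.3999.

0.3999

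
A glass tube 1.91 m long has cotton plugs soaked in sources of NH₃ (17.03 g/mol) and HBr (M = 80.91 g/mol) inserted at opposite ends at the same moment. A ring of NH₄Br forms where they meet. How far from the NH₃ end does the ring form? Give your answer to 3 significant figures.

Distances travelled in equal time are proportional to diffusion rates, so d_NH₃/d_HBr = √(M_HBr/M_NH₃) = √(80.91/17.03) = 2.180.
With d_NH₃ + d_HBr = 1.91 m, d_HBr = 1.91/(1 + 2.180) = 0.6007 m.
d_NH₃ = 1.91 − 0.6007 = 1.31 m.

1.31 m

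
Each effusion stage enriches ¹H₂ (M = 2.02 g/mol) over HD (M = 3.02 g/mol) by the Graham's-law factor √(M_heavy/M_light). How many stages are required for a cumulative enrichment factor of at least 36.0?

18

Per stage α = (3.02/2.02)^(1/2) = 1.49505^0.5, giving ln α = 0.2011.
Need α^N ≥ 36.0 ⇒ N ≥ ln(36.0) / ln α = 3.584 / 0.2011 = 17.82.
So at least 18 stages are needed.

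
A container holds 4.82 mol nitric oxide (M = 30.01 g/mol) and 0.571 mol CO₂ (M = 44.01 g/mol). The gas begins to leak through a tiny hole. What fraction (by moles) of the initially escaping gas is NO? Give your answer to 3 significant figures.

The effusion rate of species i is ∝ p_i/√M_i ∝ n_i/√M_i.
So x_NO in the escaping gas = (n_NO/√M_NO) / Σ(n_i/√M_i)
= (4.82/√30.01) / (4.82/√30.01 + 0.571/√44.01) = 0.8799/(0.8799 + 0.08607) = 0.911.

0.911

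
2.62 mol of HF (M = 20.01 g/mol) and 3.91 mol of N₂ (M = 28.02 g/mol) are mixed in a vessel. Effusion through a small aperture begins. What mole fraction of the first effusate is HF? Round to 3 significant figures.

0.442

Effusion rate of each component ∝ n_i/√M_i (partial pressure × 1/√M).
x_HF(eff) = (n_HF/√M_HF) / (n_HF/√M_HF + n_N₂/√M_N₂)
= (2.62/√20.01) / (2.62/√20.01 + 3.91/√28.02) = 0.5857/(0.5857 + 0.7387) = 0.442.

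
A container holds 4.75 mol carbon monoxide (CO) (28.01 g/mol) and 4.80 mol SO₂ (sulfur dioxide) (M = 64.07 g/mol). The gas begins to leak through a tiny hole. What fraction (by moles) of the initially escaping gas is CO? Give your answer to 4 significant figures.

The effusion rate of species i is ∝ p_i/√M_i ∝ n_i/√M_i.
x_CO(eff) = (n_CO/√M_CO) / (n_CO/√M_CO + n_SO₂/√M_SO₂)
= (4.75/√28.01) / (4.75/√28.01 + 4.80/√64.07) = 0.8975/(0.8975 + 0.5997) = 0.5995.

0.5995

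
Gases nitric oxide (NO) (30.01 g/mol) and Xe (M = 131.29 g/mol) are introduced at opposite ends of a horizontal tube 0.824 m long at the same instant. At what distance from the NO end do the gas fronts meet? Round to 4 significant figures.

The fronts meet when d_NO + d_Xe = L with d_NO/d_Xe = √(M_Xe/M_NO) (Graham's law). Here √(M_Xe/M_NO) = √(131.29/30.01) = 2.092.
With d_NO + d_Xe = 0.824 m, d_Xe = 0.824/(1 + 2.092) = 0.2665 m.
d_NO = 0.824 − 0.2665 = 0.5575 m.

0.5575 m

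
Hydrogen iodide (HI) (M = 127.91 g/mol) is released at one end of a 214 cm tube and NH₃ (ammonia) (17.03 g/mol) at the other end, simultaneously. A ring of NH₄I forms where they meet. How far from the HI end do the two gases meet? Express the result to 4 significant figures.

57.21 cm

In equal time, each gas travels a distance ∝ its rate ∝ 1/√M, so d_HI/d_NH₃ = √(M_NH₃/M_HI) = √(17.03/127.91) = 0.3649.
With d_HI + d_NH₃ = 214 cm, d_NH₃ = 214/(1 + 0.3649) = 156.8 cm.
d_HI = 214 − 156.8 = 57.21 cm.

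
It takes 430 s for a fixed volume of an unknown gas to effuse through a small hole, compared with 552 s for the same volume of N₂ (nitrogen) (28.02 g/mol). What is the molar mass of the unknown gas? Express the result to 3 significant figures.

17.0 g/mol

By Graham's law, t_X/t_N₂ = √(M_X/M_N₂).
430/552 = 0.7790 = √(M_X/28.02)
M_X = 28.02 × 0.7790² = 28.02 × 0.6068 = 17.0 g/mol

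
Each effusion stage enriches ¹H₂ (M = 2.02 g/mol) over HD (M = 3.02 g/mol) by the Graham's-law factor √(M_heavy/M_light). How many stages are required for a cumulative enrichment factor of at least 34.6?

18

Per stage α = (3.02/2.02)^(1/2) = 1.49505^0.5, giving ln α = 0.2011.
Need α^N ≥ 34.6 ⇒ N ≥ ln(34.6) / ln α = 3.544 / 0.2011 = 17.62.
Rounding up, N = 18 stages.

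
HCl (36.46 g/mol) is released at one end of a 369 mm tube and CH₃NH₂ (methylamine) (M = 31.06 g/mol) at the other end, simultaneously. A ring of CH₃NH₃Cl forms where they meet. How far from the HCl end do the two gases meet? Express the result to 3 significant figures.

Graham's law gives d_HCl/d_CH₃NH₂ = rate_HCl/rate_CH₃NH₂ = √(M_CH₃NH₂/M_HCl) = √(31.06/36.46) = 0.9230.
With d_HCl + d_CH₃NH₂ = 369 mm, d_CH₃NH₂ = 369/(1 + 0.9230) = 191.9 mm.
d_HCl = 369 − 191.9 = 177 mm.

177 mm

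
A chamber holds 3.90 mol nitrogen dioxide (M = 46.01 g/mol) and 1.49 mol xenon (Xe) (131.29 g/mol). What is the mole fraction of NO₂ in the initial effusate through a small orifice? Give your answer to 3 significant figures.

0.816

Rate_i ∝ x_i/√M_i (Graham's law weighted by mole fraction), so the effusate composition follows n_i/√M_i.
So x_NO₂ in the escaping gas = (n_NO₂/√M_NO₂) / Σ(n_i/√M_i)
= (3.90/√46.01) / (3.90/√46.01 + 1.49/√131.29) = 0.5750/(0.5750 + 0.1300) = 0.816.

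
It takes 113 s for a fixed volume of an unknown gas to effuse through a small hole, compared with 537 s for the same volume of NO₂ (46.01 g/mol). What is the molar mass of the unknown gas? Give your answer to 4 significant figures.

2.037 g/mol

Graham's law gives t_X/t_NO₂ = √(M_X/M_NO₂).
113/537 = 0.2104 = √(M_X/46.01)
M_X = 46.01 × 0.2104² = 46.01 × 0.04428 = 2.037 g/mol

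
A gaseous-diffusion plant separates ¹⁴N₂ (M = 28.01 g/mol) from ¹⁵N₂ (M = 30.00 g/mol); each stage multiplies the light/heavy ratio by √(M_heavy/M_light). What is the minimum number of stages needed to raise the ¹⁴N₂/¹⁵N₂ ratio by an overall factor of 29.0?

With α = √(30.00/28.01) per stage, ln α = ½ ln(1.07105) = 0.03432.
Need α^N ≥ 29.0 ⇒ N ≥ ln(29.0) / ln α = 3.367 / 0.03432 = 98.12.
So at least 99 stages are needed.

99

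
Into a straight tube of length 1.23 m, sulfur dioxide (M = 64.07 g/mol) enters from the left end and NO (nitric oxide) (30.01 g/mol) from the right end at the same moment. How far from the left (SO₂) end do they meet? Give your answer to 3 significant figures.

0.500 m

In equal time, each gas travels a distance ∝ its rate ∝ 1/√M, so d_SO₂/d_NO = √(M_NO/M_SO₂) = √(30.01/64.07) = 0.6844.
With d_SO₂ + d_NO = 1.23 m, d_NO = 1.23/(1 + 0.6844) = 0.7302 m.
d_SO₂ = 1.23 − 0.7302 = 0.500 m.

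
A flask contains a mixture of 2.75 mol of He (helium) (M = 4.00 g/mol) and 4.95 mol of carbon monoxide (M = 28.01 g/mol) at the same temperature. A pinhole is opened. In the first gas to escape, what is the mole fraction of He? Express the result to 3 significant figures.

0.595

Rate_i ∝ x_i/√M_i (Graham's law weighted by mole fraction), so the effusate composition follows n_i/√M_i.
Mole fraction of He in the effusate = (n_He/√M_He) / (n_He/√M_He + n_CO/√M_CO)
= (2.75/√4.00) / (2.75/√4.00 + 4.95/√28.01) = 1.375/(1.375 + 0.9353) = 0.595.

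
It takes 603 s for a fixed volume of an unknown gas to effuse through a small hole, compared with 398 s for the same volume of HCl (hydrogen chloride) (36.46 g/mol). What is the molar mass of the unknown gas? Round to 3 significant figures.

83.7 g/mol

Using Graham's law: t_X/t_HCl = √(M_X/M_HCl).
603/398 = 1.515 = √(M_X/36.46)
M_X = 36.46 × 1.515² = 36.46 × 2.295 = 83.7 g/mol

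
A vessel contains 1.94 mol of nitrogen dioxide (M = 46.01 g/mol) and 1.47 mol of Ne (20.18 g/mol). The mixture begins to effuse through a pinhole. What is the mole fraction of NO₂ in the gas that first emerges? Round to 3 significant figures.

0.466

The effusion rate of species i is ∝ p_i/√M_i ∝ n_i/√M_i.
Mole fraction of NO₂ in the effusate = (n_NO₂/√M_NO₂) / (n_NO₂/√M_NO₂ + n_Ne/√M_Ne)
= (1.94/√46.01) / (1.94/√46.01 + 1.47/√20.18) = 0.2860/(0.2860 + 0.3272) = 0.466.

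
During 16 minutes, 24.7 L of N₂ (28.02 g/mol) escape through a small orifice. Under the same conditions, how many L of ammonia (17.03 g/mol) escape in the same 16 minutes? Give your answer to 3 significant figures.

By Graham's law, rate_NH₃/rate_N₂ = √(M_N₂/M_NH₃) = √(28.02/17.03) = √1.645 = 1.283.
So the volume for NH₃ is 24.7 × 1.283 = 31.7 L.

31.7 L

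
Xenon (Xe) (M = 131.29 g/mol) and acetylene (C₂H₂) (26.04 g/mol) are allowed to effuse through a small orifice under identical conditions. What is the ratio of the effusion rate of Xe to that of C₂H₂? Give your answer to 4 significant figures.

Graham's law gives rate_Xe/rate_C₂H₂ = √(M_C₂H₂/M_Xe) = √(26.04/131.29) = √0.1983 = 0.4454.

0.4454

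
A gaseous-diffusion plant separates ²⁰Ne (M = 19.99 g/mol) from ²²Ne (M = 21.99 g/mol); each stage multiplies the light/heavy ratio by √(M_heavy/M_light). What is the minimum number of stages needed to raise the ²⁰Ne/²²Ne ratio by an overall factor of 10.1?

49

With α = √(21.99/19.99) per stage, ln α = ½ ln(1.10005) = 0.04768.
Need α^N ≥ 10.1 ⇒ N ≥ ln(10.1) / ln α = 2.313 / 0.04768 = 48.50.
Minimum whole number of stages: N = 49.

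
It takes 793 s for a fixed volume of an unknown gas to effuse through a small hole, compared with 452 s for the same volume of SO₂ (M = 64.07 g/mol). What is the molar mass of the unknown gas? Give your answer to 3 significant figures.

197 g/mol

Since effusion rate ∝ 1/√M, t_X/t_SO₂ = √(M_X/M_SO₂).
793/452 = 1.754 = √(M_X/64.07)
M_X = 64.07 × 1.754² = 64.07 × 3.078 = 197 g/mol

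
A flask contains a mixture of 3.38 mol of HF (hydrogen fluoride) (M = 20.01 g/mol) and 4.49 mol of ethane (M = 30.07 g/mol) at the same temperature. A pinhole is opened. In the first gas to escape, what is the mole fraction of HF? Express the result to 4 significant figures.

Rate_i ∝ x_i/√M_i (Graham's law weighted by mole fraction), so the effusate composition follows n_i/√M_i.
So x_HF in the escaping gas = (n_HF/√M_HF) / Σ(n_i/√M_i)
= (3.38/√20.01) / (3.38/√20.01 + 4.49/√30.07) = 0.7556/(0.7556 + 0.8188) = 0.4799.

0.4799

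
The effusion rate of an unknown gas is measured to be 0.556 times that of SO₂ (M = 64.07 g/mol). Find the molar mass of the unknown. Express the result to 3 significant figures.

207 g/mol

Graham's law gives rate_X/rate_SO₂ = √(M_SO₂/M_X).
0.556 = √(64.07/M_X)
M_X = 64.07 / 0.556² = 64.07 / 0.3091 = 207 g/mol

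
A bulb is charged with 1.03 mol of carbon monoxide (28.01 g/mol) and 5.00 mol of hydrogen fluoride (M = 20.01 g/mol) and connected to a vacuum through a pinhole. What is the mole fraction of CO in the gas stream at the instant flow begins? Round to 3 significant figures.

0.148

The effusion rate of species i is ∝ p_i/√M_i ∝ n_i/√M_i.
Mole fraction of CO in the effusate = (n_CO/√M_CO) / (n_CO/√M_CO + n_HF/√M_HF)
= (1.03/√28.01) / (1.03/√28.01 + 5.00/√20.01) = 0.1946/(0.1946 + 1.118) = 0.148.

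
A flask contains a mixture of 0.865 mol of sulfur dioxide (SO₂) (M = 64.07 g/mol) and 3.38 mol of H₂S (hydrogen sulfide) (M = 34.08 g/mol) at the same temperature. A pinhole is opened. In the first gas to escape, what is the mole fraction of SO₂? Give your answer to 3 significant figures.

Rate_i ∝ x_i/√M_i (Graham's law weighted by mole fraction), so the effusate composition follows n_i/√M_i.
Mole fraction of SO₂ in the effusate = (n_SO₂/√M_SO₂) / (n_SO₂/√M_SO₂ + n_H₂S/√M_H₂S)
= (0.865/√64.07) / (0.865/√64.07 + 3.38/√34.08) = 0.1081/(0.1081 + 0.5790) = 0.157.

0.157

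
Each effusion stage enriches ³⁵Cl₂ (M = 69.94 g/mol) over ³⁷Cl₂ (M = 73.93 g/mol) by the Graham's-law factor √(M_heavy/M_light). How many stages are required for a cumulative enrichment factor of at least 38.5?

132

Per stage α = (73.93/69.94)^(1/2) = 1.05705^0.5, giving ln α = 0.02774.
Need α^N ≥ 38.5 ⇒ N ≥ ln(38.5) / ln α = 3.651 / 0.02774 = 131.60.
So at least 132 stages are needed.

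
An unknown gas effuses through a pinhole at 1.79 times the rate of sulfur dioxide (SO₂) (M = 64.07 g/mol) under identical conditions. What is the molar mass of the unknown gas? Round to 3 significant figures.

Since effusion rate ∝ 1/√M, rate_X/rate_SO₂ = √(M_SO₂/M_X).
1.79 = √(64.07/M_X)
M_X = 64.07 / 1.79² = 64.07 / 3.204 = 20.0 g/mol

20.0 g/mol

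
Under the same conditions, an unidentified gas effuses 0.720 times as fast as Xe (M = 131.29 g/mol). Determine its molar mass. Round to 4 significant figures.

253.3 g/mol

By Graham's law, rate_X/rate_Xe = √(M_Xe/M_X).
0.720 = √(131.29/M_X)
M_X = 131.29 / 0.720² = 131.29 / 0.5184 = 253.3 g/mol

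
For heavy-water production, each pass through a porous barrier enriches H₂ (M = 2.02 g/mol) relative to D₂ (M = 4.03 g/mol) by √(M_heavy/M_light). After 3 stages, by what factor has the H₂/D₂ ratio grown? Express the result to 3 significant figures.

Each stage multiplies the ratio by α = √(4.03/2.02), so after 3 stages the overall factor is α^3 = (4.03/2.02)^(3/2).
= 1.99505^(3/2) = 2.82.

2.82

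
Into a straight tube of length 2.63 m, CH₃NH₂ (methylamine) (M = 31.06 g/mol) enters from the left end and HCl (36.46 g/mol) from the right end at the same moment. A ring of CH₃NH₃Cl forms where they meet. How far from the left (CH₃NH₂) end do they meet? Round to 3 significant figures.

Distances travelled in equal time are proportional to diffusion rates, so d_CH₃NH₂/d_HCl = √(M_HCl/M_CH₃NH₂) = √(36.46/31.06) = 1.083.
With d_CH₃NH₂ + d_HCl = 2.63 m, d_HCl = 2.63/(1 + 1.083) = 1.262 m.
d_CH₃NH₂ = 2.63 − 1.262 = 1.37 m.

1.37 m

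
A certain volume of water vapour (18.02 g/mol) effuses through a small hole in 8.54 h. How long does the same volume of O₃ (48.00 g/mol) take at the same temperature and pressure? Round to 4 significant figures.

From Graham's law, t_O₃/t_H₂O = √(M_O₃/M_H₂O) = √(48.00/18.02) = √2.664 = 1.632.
So the time for O₃ is 8.54 × 1.632 = 13.94 h.

13.94 h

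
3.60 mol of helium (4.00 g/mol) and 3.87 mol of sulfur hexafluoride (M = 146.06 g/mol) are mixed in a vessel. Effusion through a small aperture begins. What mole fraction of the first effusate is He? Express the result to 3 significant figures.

0.849

Effusion rate of each component ∝ n_i/√M_i (partial pressure × 1/√M).
x_He(eff) = (n_He/√M_He) / (n_He/√M_He + n_SF₆/√M_SF₆)
= (3.60/√4.00) / (3.60/√4.00 + 3.87/√146.06) = 1.800/(1.800 + 0.3202) = 0.849.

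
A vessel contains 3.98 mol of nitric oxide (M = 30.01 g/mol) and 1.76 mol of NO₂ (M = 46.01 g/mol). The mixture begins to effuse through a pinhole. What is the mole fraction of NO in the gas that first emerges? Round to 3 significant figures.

0.737

Effusion rate of each component ∝ n_i/√M_i (partial pressure × 1/√M).
x_NO(eff) = (n_NO/√M_NO) / (n_NO/√M_NO + n_NO₂/√M_NO₂)
= (3.98/√30.01) / (3.98/√30.01 + 1.76/√46.01) = 0.7265/(0.7265 + 0.2595) = 0.737.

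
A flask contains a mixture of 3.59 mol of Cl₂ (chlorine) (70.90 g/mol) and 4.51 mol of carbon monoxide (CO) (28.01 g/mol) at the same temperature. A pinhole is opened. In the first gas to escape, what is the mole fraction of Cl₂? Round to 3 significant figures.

0.333

The effusion rate of species i is ∝ p_i/√M_i ∝ n_i/√M_i.
So x_Cl₂ in the escaping gas = (n_Cl₂/√M_Cl₂) / Σ(n_i/√M_i)
= (3.59/√70.90) / (3.59/√70.90 + 4.51/√28.01) = 0.4264/(0.4264 + 0.8522) = 0.333.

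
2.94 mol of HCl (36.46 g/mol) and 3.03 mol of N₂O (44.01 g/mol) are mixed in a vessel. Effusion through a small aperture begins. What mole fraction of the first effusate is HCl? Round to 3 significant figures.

0.516

Each component's effusion rate ∝ (its partial pressure)·(1/√M) ∝ n_i/√M_i.
Mole fraction of HCl in the effusate = (n_HCl/√M_HCl) / (n_HCl/√M_HCl + n_N₂O/√M_N₂O)
= (2.94/√36.46) / (2.94/√36.46 + 3.03/√44.01) = 0.4869/(0.4869 + 0.4567) = 0.516.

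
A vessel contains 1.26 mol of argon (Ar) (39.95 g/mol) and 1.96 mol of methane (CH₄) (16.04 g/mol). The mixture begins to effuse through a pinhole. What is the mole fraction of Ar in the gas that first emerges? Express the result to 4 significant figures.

Each component's effusion rate ∝ (its partial pressure)·(1/√M) ∝ n_i/√M_i.
So x_Ar in the escaping gas = (n_Ar/√M_Ar) / Σ(n_i/√M_i)
= (1.26/√39.95) / (1.26/√39.95 + 1.96/√16.04) = 0.1993/(0.1993 + 0.4894) = 0.2894.

0.2894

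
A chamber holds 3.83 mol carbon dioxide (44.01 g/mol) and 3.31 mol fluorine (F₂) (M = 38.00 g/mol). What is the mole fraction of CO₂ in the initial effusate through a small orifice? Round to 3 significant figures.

0.518

Each component's effusion rate ∝ (its partial pressure)·(1/√M) ∝ n_i/√M_i.
So x_CO₂ in the escaping gas = (n_CO₂/√M_CO₂) / Σ(n_i/√M_i)
= (3.83/√44.01) / (3.83/√44.01 + 3.31/√38.00) = 0.5773/(0.5773 + 0.5370) = 0.518.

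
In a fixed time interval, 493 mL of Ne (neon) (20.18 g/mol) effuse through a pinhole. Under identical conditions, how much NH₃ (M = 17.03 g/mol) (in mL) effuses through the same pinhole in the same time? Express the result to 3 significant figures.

From Graham's law, rate_NH₃/rate_Ne = √(M_Ne/M_NH₃) = √(20.18/17.03) = √1.185 = 1.089.
So the volume for NH₃ is 493 × 1.089 = 537 mL.

537 mL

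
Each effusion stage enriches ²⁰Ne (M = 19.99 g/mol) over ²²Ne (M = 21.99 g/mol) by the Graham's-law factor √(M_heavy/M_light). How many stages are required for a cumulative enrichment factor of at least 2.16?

17

With α = √(21.99/19.99) per stage, ln α = ½ ln(1.10005) = 0.04768.
Need α^N ≥ 2.16 ⇒ N ≥ ln(2.16) / ln α = 0.7701 / 0.04768 = 16.15.
So at least 17 stages are needed.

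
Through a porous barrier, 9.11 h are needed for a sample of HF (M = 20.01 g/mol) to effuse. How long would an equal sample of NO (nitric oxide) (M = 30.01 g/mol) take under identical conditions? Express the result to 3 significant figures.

11.2 h

From Graham's law, t_NO/t_HF = √(M_NO/M_HF) = √(30.01/20.01) = √1.500 = 1.225.
So the time for NO is 9.11 × 1.225 = 11.2 h.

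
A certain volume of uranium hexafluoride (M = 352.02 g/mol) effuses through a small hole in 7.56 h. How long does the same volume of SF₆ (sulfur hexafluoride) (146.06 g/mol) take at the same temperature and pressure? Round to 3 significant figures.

4.87 h

Graham's law gives t_SF₆/t_UF₆ = √(M_SF₆/M_UF₆) = √(146.06/352.02) = √0.4149 = 0.6441.
So the time for SF₆ is 7.56 × 0.6441 = 4.87 h.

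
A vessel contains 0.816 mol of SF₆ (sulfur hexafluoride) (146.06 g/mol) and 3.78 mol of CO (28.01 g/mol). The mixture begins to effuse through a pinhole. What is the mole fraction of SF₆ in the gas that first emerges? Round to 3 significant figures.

Rate_i ∝ x_i/√M_i (Graham's law weighted by mole fraction), so the effusate composition follows n_i/√M_i.
Mole fraction of SF₆ in the effusate = (n_SF₆/√M_SF₆) / (n_SF₆/√M_SF₆ + n_CO/√M_CO)
= (0.816/√146.06) / (0.816/√146.06 + 3.78/√28.01) = 0.06752/(0.06752 + 0.7142) = 0.0864.

0.0864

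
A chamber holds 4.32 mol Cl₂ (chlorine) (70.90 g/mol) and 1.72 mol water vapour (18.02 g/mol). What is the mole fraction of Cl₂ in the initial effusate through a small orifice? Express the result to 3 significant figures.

0.559

The effusion rate of species i is ∝ p_i/√M_i ∝ n_i/√M_i.
Mole fraction of Cl₂ in the effusate = (n_Cl₂/√M_Cl₂) / (n_Cl₂/√M_Cl₂ + n_H₂O/√M_H₂O)
= (4.32/√70.90) / (4.32/√70.90 + 1.72/√18.02) = 0.5131/(0.5131 + 0.4052) = 0.559.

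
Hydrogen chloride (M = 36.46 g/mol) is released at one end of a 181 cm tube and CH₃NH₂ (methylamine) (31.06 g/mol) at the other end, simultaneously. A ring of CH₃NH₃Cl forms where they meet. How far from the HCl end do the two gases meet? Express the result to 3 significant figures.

86.9 cm

Distances travelled in equal time are proportional to diffusion rates, so d_HCl/d_CH₃NH₂ = √(M_CH₃NH₂/M_HCl) = √(31.06/36.46) = 0.9230.
With d_HCl + d_CH₃NH₂ = 181 cm, d_CH₃NH₂ = 181/(1 + 0.9230) = 94.12 cm.
d_HCl = 181 − 94.12 = 86.9 cm.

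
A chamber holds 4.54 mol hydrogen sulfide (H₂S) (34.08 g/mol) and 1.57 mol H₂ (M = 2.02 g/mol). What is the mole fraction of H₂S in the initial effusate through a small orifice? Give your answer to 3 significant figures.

0.413

The effusion rate of species i is ∝ p_i/√M_i ∝ n_i/√M_i.
x_H₂S(eff) = (n_H₂S/√M_H₂S) / (n_H₂S/√M_H₂S + n_H₂/√M_H₂)
= (4.54/√34.08) / (4.54/√34.08 + 1.57/√2.02) = 0.7777/(0.7777 + 1.105) = 0.413.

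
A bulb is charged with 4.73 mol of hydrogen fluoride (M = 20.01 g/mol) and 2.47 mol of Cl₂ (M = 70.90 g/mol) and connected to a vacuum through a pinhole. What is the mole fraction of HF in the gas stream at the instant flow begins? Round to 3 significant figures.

Each component's effusion rate ∝ (its partial pressure)·(1/√M) ∝ n_i/√M_i.
x_HF(eff) = (n_HF/√M_HF) / (n_HF/√M_HF + n_Cl₂/√M_Cl₂)
= (4.73/√20.01) / (4.73/√20.01 + 2.47/√70.90) = 1.057/(1.057 + 0.2933) = 0.783.

0.783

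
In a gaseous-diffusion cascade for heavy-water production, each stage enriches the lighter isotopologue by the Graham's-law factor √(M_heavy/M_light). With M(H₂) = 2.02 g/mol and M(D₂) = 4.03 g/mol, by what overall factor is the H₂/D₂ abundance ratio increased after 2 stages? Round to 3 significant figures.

Overall factor = α^2 with α = √(4.03/2.02), i.e. (4.03/2.02)^(2/2).
= 1.99505^1 = 2.00.

2.00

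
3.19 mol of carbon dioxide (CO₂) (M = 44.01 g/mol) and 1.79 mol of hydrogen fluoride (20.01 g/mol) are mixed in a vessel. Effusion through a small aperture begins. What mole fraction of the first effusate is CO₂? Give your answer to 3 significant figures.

0.546

Each component's effusion rate ∝ (its partial pressure)·(1/√M) ∝ n_i/√M_i.
So x_CO₂ in the escaping gas = (n_CO₂/√M_CO₂) / Σ(n_i/√M_i)
= (3.19/√44.01) / (3.19/√44.01 + 1.79/√20.01) = 0.4809/(0.4809 + 0.4002) = 0.546.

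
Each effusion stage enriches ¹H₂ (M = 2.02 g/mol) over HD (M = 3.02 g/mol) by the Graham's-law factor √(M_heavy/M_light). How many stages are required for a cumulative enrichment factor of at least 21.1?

16

Per stage α = (3.02/2.02)^(1/2) = 1.49505^0.5, giving ln α = 0.2011.
Need α^N ≥ 21.1 ⇒ N ≥ ln(21.1) / ln α = 3.049 / 0.2011 = 15.16.
Rounding up, N = 16 stages.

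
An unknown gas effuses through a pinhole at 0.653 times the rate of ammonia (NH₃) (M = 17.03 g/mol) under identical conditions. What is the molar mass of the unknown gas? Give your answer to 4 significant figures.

By Graham's law, rate_X/rate_NH₃ = √(M_NH₃/M_X).
0.653 = √(17.03/M_X)
M_X = 17.03 / 0.653² = 17.03 / 0.4264 = 39.94 g/mol

39.94 g/mol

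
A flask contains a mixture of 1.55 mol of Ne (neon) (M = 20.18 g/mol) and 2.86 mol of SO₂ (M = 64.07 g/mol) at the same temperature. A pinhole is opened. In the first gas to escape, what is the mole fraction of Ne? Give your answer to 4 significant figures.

Each component's effusion rate ∝ (its partial pressure)·(1/√M) ∝ n_i/√M_i.
Mole fraction of Ne in the effusate = (n_Ne/√M_Ne) / (n_Ne/√M_Ne + n_SO₂/√M_SO₂)
= (1.55/√20.18) / (1.55/√20.18 + 2.86/√64.07) = 0.3450/(0.3450 + 0.3573) = 0.4913.

0.4913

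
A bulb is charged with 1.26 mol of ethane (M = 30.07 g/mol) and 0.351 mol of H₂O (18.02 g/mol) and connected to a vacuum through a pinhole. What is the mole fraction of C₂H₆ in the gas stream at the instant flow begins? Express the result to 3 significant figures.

Rate_i ∝ x_i/√M_i (Graham's law weighted by mole fraction), so the effusate composition follows n_i/√M_i.
So x_C₂H₆ in the escaping gas = (n_C₂H₆/√M_C₂H₆) / Σ(n_i/√M_i)
= (1.26/√30.07) / (1.26/√30.07 + 0.351/√18.02) = 0.2298/(0.2298 + 0.08269) = 0.735.

0.735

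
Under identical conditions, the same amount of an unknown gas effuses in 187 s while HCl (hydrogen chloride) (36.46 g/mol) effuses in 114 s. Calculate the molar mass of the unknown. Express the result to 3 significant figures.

98.1 g/mol

From Graham's law, t_X/t_HCl = √(M_X/M_HCl).
187/114 = 1.640 = √(M_X/36.46)
M_X = 36.46 × 1.640² = 36.46 × 2.691 = 98.1 g/mol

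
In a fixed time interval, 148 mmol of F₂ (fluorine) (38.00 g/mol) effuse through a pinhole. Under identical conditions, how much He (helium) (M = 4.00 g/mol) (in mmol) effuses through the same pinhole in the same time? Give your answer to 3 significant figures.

Using Graham's law: rate_He/rate_F₂ = √(M_F₂/M_He) = √(38.00/4.00) = √9.500 = 3.082.
So the amount for He is 148 × 3.082 = 456 mmol.

456 mmol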